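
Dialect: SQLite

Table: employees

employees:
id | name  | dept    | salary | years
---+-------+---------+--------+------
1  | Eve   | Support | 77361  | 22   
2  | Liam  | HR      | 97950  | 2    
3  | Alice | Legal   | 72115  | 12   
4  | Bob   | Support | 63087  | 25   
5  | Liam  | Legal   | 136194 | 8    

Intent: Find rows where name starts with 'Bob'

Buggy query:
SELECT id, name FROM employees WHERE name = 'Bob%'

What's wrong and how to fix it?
Bug: '=' compares the literal string including the % character; pattern matching needs LIKE

Fix: Use LIKE for wildcard pattern matching

Corrected query:
SELECT id, name FROM employees WHERE name LIKE 'Bob%'

Result:
id | name
---+-----
4  | Bob 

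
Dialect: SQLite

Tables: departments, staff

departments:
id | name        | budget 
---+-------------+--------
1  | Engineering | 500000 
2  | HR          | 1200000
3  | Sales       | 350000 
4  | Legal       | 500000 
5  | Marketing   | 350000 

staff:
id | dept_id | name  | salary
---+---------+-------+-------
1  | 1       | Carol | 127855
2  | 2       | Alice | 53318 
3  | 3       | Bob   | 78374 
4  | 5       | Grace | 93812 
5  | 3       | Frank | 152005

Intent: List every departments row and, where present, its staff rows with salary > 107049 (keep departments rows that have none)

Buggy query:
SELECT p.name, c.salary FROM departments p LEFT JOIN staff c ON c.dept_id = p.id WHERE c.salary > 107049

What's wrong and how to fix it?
Bug: A WHERE condition on the right-hand table after LEFT JOIN drops unmatched parents

Fix: Put 'c.salary > 107049' in the JOIN's ON clause instead of WHERE

Corrected query:
SELECT p.name, c.salary FROM departments p LEFT JOIN staff c ON c.dept_id = p.id AND c.salary > 107049

Result:
name        | salary
------------+-------
Engineering | 127855
HR          | NULL  
Sales       | 152005
Legal       | NULL  
Marketing   | NULL  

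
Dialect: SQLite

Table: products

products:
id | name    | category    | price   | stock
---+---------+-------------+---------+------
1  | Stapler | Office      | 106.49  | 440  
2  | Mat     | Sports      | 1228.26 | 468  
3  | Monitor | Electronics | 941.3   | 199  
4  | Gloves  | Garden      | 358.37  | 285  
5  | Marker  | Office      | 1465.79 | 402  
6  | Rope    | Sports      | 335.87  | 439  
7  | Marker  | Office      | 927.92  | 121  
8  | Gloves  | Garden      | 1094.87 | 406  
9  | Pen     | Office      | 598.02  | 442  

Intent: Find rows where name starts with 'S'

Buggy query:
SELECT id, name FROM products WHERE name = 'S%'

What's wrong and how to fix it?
Bug: Wildcards only work with LIKE; '=' treats '%' as a literal character

Fix: Replace '=' with LIKE so 'S%' is treated as a pattern

Corrected query:
SELECT id, name FROM products WHERE name LIKE 'S%'

Result:
id | name   
---+--------
1  | Stapler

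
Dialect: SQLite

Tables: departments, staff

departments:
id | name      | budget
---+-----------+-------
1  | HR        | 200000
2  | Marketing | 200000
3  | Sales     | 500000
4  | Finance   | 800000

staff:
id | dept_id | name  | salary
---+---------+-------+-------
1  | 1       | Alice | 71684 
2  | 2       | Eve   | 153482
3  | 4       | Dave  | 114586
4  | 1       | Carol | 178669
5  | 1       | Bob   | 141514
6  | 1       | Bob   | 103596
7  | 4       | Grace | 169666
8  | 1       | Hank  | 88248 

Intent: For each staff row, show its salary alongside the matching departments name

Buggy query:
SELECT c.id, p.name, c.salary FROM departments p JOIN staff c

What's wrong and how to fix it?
Bug: JOIN with no ON clause produces a cartesian product; every staff row pairs with every departments row

Fix: Specify the join condition linking the foreign key to the parent id

Corrected query:
SELECT c.id, p.name, c.salary FROM departments p JOIN staff c ON c.dept_id = p.id

Result:
id | name      | salary
---+-----------+-------
1  | HR        | 71684 
2  | Marketing | 153482
3  | Finance   | 114586
4  | HR        | 178669
5  | HR        | 141514
6  | HR        | 103596
7  | Finance   | 169666
8  | HR        | 88248 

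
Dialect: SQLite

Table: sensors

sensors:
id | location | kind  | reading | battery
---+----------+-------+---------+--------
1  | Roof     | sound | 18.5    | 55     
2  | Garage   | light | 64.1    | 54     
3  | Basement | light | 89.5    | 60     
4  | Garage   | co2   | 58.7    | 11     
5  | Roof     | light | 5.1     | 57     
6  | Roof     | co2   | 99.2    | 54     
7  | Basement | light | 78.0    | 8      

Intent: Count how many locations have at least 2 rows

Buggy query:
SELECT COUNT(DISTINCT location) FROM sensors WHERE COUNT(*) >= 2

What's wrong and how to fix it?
Bug: COUNT(*) cannot appear in WHERE; the per-group count doesn't exist yet

Fix: Group first with HAVING COUNT(*) >= 2, then COUNT the resulting groups

Corrected query:
SELECT COUNT(*) FROM (SELECT location FROM sensors GROUP BY location HAVING COUNT(*) >= 2)

Result:
COUNT(*)
--------
3       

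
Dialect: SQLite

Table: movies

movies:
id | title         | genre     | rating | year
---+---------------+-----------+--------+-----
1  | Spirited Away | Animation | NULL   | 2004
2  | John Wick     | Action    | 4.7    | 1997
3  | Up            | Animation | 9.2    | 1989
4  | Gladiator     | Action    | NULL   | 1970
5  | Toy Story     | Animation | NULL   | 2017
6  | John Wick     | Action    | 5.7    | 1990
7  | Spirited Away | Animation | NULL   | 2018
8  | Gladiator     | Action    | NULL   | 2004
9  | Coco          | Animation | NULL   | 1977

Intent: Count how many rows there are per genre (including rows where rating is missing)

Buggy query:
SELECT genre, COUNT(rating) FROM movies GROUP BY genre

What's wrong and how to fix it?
Bug: COUNT(column) counts non-NULL values only; rows with NULL rating aren't counted

Fix: Use COUNT(*) to count all rows regardless of NULL

Corrected query:
SELECT genre, COUNT(*) FROM movies GROUP BY genre

Result:
genre     | COUNT(*)
----------+---------
Action    | 4       
Animation | 5       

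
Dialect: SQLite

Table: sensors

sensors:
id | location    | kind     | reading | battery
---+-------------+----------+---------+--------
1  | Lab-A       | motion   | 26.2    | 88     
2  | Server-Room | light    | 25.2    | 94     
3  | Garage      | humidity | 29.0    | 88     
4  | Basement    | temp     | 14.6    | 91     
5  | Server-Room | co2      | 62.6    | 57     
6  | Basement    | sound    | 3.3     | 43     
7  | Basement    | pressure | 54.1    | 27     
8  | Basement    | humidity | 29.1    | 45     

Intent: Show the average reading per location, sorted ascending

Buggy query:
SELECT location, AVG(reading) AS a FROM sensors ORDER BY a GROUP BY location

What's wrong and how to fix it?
Bug: GROUP BY must precede ORDER BY

Fix: Move ORDER BY to the end, after GROUP BY

Corrected query:
SELECT location, AVG(reading) AS a FROM sensors GROUP BY location ORDER BY a

Result:
location    | a     
------------+-------
Basement    | 25.275
Lab-A       | 26.2  
Garage      | 29    
Server-Room | 43.9  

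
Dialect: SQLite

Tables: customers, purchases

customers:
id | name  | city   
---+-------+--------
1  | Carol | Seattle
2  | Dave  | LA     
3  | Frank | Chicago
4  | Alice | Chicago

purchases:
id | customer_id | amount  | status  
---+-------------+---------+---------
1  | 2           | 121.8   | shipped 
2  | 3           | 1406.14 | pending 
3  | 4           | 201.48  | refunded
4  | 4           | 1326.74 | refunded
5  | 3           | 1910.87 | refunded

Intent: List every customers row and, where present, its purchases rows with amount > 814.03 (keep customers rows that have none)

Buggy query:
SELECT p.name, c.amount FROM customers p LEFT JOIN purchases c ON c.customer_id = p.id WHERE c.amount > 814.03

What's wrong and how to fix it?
Bug: Filtering c.amount in WHERE discards the NULL rows produced by LEFT JOIN, turning it into an inner join

Fix: Move the right-table condition into the ON clause so unmatched parents are kept

Corrected query:
SELECT p.name, c.amount FROM customers p LEFT JOIN purchases c ON c.customer_id = p.id AND c.amount > 814.03

Result:
name  | amount 
------+--------
Carol | NULL   
Dave  | NULL   
Frank | 1406.14
Frank | 1910.87
Alice | 1326.74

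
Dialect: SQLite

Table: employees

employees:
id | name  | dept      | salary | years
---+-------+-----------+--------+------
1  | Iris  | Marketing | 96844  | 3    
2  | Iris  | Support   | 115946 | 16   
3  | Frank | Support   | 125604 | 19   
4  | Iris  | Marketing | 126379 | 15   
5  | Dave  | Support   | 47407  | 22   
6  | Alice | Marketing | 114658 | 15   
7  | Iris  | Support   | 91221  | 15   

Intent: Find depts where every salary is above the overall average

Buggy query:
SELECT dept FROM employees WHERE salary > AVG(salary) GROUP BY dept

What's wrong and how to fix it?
Bug: WHERE evaluates per row before aggregation, so AVG() is unavailable

Fix: Use a subquery for AVG and a HAVING MIN(...) filter so the condition holds for every row in the group

Corrected query:
SELECT dept FROM employees GROUP BY dept HAVING MIN(salary) > (SELECT AVG(salary) FROM employees)

Result:
(no rows)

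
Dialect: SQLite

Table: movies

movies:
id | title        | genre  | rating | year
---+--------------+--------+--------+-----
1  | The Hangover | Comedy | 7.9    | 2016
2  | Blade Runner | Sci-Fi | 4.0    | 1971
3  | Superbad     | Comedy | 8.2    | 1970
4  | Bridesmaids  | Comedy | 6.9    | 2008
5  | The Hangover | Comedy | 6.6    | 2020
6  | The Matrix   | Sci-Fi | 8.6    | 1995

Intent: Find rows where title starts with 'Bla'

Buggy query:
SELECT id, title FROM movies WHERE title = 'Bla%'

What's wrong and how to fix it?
Bug: '=' compares the literal string including the % character; pattern matching needs LIKE

Fix: Replace '=' with LIKE so 'Bla%' is treated as a pattern

Corrected query:
SELECT id, title FROM movies WHERE title LIKE 'Bla%'

Result:
id | title       
---+-------------
2  | Blade Runner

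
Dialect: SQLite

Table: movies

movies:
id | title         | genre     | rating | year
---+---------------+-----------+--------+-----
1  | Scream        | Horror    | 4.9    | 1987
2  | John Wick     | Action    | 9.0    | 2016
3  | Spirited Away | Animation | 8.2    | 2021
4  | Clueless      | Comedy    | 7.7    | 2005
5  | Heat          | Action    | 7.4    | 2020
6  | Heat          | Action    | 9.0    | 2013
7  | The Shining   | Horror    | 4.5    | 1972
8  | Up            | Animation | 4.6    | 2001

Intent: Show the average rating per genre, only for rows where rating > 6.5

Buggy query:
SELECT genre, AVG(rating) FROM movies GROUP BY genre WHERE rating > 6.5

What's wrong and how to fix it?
Bug: Row-level WHERE must come before GROUP BY in the clause order

Fix: Move the WHERE clause before GROUP BY

Corrected query:
SELECT genre, AVG(rating) FROM movies WHERE rating > 6.5 GROUP BY genre

Result:
genre     | AVG(rating)
----------+------------
Action    | 8.466667   
Animation | 8.2        
Comedy    | 7.7        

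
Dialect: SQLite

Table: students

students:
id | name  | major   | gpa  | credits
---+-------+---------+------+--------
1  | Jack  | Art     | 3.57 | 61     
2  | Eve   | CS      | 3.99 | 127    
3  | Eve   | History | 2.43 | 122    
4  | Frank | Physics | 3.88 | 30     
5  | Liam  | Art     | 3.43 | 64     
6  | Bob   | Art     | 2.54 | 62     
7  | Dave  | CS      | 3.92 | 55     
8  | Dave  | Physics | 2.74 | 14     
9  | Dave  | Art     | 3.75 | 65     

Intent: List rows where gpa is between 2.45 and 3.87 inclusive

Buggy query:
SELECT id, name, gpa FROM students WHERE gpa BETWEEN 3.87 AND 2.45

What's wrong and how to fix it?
Bug: The bounds are reversed; BETWEEN a AND b requires a <= b to match anything

Fix: Swap the bounds so the smaller value comes first

Corrected query:
SELECT id, name, gpa FROM students WHERE gpa BETWEEN 2.45 AND 3.87

Result:
id | name | gpa 
---+------+-----
1  | Jack | 3.57
5  | Liam | 3.43
6  | Bob  | 2.54
8  | Dave | 2.74
9  | Dave | 3.75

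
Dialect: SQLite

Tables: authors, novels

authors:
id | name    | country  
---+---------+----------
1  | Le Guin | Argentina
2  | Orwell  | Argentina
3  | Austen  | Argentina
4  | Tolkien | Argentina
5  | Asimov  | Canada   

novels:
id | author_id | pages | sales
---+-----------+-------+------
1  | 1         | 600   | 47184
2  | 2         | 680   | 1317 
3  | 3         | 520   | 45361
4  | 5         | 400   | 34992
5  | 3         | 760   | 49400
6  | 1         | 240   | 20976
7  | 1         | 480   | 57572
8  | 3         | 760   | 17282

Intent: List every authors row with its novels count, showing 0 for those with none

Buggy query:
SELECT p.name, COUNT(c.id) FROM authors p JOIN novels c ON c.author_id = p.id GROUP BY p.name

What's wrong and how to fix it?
Bug: An inner join excludes parents with zero children

Fix: Use LEFT JOIN so parents without children still appear (COUNT(c.id) gives 0)

Corrected query:
SELECT p.name, COUNT(c.id) FROM authors p LEFT JOIN novels c ON c.author_id = p.id GROUP BY p.name

Result:
name    | COUNT(c.id)
--------+------------
Asimov  | 1          
Austen  | 3          
Le Guin | 3          
Orwell  | 1          
Tolkien | 0          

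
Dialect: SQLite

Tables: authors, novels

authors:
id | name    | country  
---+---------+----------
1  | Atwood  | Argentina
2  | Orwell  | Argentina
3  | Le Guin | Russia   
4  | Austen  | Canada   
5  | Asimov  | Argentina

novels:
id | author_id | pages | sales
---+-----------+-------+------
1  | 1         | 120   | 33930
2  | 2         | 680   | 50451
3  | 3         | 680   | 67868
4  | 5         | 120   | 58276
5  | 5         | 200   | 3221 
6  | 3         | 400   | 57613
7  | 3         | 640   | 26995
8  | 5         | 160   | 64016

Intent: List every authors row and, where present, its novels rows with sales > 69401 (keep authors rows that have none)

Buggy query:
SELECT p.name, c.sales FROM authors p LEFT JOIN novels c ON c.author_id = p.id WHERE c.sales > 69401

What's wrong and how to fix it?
Bug: Filtering c.sales in WHERE discards the NULL rows produced by LEFT JOIN, turning it into an inner join

Fix: Move the right-table condition into the ON clause so unmatched parents are kept

Corrected query:
SELECT p.name, c.sales FROM authors p LEFT JOIN novels c ON c.author_id = p.id AND c.sales > 69401

Result:
name    | sales
--------+------
Atwood  | NULL 
Orwell  | NULL 
Le Guin | NULL 
Austen  | NULL 
Asimov  | NULL 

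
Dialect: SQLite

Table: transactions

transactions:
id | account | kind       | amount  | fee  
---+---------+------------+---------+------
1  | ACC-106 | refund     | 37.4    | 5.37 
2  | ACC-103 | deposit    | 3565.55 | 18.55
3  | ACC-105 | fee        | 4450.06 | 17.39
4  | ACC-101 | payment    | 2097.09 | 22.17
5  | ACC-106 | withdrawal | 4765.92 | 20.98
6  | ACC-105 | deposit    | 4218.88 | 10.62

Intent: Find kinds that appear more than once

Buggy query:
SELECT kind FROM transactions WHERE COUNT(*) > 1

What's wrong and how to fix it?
Bug: WHERE can't reference COUNT(*); aggregates are computed after WHERE

Fix: Group first, then use HAVING for the count condition

Corrected query:
SELECT kind FROM transactions GROUP BY kind HAVING COUNT(*) > 1

Result:
kind   
-------
deposit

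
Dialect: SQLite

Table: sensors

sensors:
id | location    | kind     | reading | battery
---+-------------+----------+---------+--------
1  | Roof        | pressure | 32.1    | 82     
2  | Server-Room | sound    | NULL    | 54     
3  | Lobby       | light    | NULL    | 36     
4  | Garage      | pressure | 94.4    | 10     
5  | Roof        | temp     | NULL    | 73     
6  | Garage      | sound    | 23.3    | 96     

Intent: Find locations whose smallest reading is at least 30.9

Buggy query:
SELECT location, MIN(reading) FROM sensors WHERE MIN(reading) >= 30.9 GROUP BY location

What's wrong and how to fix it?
Bug: Aggregates like MIN are computed per group after WHERE runs

Fix: Use HAVING for the per-group MIN condition

Corrected query:
SELECT location, MIN(reading) FROM sensors GROUP BY location HAVING MIN(reading) >= 30.9

Result:
location | MIN(reading)
---------+-------------
Roof     | 32.1        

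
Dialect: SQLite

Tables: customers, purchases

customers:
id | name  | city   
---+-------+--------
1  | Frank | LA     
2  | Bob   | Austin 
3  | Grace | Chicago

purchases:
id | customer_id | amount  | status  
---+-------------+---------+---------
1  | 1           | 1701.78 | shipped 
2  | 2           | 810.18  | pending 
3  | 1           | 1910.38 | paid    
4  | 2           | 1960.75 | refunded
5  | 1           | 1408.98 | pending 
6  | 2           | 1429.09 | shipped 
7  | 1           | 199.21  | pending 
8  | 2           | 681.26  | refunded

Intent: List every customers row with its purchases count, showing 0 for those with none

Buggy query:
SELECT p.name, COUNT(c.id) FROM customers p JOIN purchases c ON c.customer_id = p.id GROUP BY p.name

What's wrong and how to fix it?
Bug: An inner join excludes parents with zero children

Fix: Use LEFT JOIN so parents without children still appear (COUNT(c.id) gives 0)

Corrected query:
SELECT p.name, COUNT(c.id) FROM customers p LEFT JOIN purchases c ON c.customer_id = p.id GROUP BY p.name

Result:
name  | COUNT(c.id)
------+------------
Bob   | 4          
Frank | 4          
Grace | 0          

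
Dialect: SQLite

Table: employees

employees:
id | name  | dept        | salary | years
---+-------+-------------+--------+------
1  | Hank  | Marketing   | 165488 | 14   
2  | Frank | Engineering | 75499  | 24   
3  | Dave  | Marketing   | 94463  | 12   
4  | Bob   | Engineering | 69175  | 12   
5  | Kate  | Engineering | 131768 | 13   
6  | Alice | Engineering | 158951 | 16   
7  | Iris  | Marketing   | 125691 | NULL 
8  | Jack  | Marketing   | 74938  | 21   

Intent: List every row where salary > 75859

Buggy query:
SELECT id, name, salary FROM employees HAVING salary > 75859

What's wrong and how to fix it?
Bug: This is a non-aggregate query (no GROUP BY, no aggregates), so in SQLite the HAVING clause is invalid here; a row-level condition belongs in WHERE

Fix: Use WHERE for row-level filtering

Corrected query:
SELECT id, name, salary FROM employees WHERE salary > 75859

Result:
id | name  | salary
---+-------+-------
1  | Hank  | 165488
3  | Dave  | 94463 
5  | Kate  | 131768
6  | Alice | 158951
7  | Iris  | 125691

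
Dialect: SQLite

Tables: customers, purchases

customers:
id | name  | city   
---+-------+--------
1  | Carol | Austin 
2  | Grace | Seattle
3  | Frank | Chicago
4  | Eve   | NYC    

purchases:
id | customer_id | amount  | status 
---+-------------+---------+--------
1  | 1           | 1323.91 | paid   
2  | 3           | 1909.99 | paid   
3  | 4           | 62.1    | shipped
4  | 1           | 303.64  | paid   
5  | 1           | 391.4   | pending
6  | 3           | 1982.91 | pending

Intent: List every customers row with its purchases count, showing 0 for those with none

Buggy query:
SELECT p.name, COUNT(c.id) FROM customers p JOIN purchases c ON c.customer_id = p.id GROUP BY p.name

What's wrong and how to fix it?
Bug: An inner join excludes parents with zero children

Fix: Switch to LEFT JOIN to retain unmatched parent rows

Corrected query:
SELECT p.name, COUNT(c.id) FROM customers p LEFT JOIN purchases c ON c.customer_id = p.id GROUP BY p.name

Result:
name  | COUNT(c.id)
------+------------
Carol | 3          
Eve   | 1          
Frank | 2          
Grace | 0          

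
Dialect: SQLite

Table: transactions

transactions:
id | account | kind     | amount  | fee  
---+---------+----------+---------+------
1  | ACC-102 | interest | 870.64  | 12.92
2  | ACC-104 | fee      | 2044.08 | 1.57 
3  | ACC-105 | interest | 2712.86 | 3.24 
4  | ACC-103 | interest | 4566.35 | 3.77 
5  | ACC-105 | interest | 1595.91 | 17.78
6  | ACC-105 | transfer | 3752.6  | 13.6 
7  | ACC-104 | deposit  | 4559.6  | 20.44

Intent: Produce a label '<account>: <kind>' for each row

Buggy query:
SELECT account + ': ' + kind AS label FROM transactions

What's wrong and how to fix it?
Bug: '+' is numeric addition; on text columns SQLite converts them to 0 instead of concatenating

Fix: Use the || operator for string concatenation

Corrected query:
SELECT account || ': ' || kind AS label FROM transactions

Result:
label            
-----------------
ACC-102: interest
ACC-104: fee     
ACC-105: interest
ACC-103: interest
ACC-105: interest
ACC-105: transfer
ACC-104: deposit 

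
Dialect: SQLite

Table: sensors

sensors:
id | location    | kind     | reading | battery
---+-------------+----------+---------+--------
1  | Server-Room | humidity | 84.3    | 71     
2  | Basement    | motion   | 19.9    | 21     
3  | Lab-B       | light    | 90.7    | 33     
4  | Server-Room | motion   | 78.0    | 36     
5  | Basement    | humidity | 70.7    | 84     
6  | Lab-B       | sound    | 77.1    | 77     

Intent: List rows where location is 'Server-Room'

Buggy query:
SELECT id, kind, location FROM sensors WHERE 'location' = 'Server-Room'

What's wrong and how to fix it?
Bug: 'location' in single quotes is a string literal, not the column; the comparison is literal-vs-literal and never true

Fix: Reference the column as location without single quotes

Corrected query:
SELECT id, kind, location FROM sensors WHERE location = 'Server-Room'

Result:
id | kind     | location   
---+----------+------------
1  | humidity | Server-Room
4  | motion   | Server-Room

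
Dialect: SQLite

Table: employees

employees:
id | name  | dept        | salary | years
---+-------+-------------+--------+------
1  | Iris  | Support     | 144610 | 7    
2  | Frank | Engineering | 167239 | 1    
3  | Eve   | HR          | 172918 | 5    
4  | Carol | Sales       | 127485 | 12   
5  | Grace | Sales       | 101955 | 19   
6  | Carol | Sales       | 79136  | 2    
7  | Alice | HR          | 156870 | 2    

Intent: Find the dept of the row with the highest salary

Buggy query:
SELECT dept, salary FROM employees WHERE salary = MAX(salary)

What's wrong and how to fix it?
Bug: WHERE is evaluated per row; an aggregate over the whole table isn't defined there

Fix: Use a subquery: WHERE salary = (SELECT MAX(salary) FROM employees)

Corrected query:
SELECT dept, salary FROM employees WHERE salary = (SELECT MAX(salary) FROM employees)

Result:
dept | salary
-----+-------
HR   | 172918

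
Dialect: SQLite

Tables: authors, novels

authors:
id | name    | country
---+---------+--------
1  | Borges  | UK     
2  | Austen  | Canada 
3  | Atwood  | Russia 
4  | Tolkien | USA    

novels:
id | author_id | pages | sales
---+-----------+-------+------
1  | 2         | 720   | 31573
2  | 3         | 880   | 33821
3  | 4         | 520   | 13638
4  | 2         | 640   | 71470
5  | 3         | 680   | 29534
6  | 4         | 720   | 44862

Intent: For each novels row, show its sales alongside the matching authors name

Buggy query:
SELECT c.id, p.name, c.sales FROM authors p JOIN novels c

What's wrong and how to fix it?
Bug: Missing join condition: each novels row is matched to all authors rows instead of just its own

Fix: Specify the join condition linking the foreign key to the parent id

Corrected query:
SELECT c.id, p.name, c.sales FROM authors p JOIN novels c ON c.author_id = p.id

Result:
id | name    | sales
---+---------+------
1  | Austen  | 31573
2  | Atwood  | 33821
3  | Tolkien | 13638
4  | Austen  | 71470
5  | Atwood  | 29534
6  | Tolkien | 44862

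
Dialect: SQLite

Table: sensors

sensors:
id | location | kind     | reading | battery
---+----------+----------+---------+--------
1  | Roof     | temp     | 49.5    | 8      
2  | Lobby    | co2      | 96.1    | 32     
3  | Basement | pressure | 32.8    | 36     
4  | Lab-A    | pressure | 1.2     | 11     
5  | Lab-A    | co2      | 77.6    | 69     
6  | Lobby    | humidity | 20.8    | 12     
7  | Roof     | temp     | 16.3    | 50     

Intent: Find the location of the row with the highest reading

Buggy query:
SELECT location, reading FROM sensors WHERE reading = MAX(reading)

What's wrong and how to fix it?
Bug: WHERE is evaluated per row; an aggregate over the whole table isn't defined there

Fix: Use a subquery: WHERE reading = (SELECT MAX(reading) FROM sensors)

Corrected query:
SELECT location, reading FROM sensors WHERE reading = (SELECT MAX(reading) FROM sensors)

Result:
location | reading
---------+--------
Lobby    | 96.1   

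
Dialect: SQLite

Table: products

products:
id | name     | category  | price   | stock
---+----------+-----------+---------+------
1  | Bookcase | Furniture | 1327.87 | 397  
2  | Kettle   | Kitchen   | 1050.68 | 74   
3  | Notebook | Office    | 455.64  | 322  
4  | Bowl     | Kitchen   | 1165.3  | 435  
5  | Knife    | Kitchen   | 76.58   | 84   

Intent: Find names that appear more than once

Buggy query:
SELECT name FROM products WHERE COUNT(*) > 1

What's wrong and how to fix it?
Bug: WHERE can't reference COUNT(*); aggregates are computed after WHERE

Fix: Group first, then use HAVING for the count condition

Corrected query:
SELECT name FROM products GROUP BY name HAVING COUNT(*) > 1

Result:
(no rows)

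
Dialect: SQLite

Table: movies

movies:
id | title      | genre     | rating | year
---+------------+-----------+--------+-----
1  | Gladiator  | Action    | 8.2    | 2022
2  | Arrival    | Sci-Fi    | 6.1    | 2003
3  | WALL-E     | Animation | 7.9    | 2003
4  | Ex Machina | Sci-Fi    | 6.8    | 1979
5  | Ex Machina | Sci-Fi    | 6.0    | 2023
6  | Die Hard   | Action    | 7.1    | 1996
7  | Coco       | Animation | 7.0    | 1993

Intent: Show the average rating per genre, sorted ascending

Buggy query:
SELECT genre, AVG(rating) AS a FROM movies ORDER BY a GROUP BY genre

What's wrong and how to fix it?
Bug: ORDER BY appears before GROUP BY; SQL clause order requires GROUP BY first

Fix: Reorder: SELECT … FROM … GROUP BY … ORDER BY …

Corrected query:
SELECT genre, AVG(rating) AS a FROM movies GROUP BY genre ORDER BY a

Result:
genre     | a   
----------+-----
Sci-Fi    | 6.3 
Animation | 7.45
Action    | 7.65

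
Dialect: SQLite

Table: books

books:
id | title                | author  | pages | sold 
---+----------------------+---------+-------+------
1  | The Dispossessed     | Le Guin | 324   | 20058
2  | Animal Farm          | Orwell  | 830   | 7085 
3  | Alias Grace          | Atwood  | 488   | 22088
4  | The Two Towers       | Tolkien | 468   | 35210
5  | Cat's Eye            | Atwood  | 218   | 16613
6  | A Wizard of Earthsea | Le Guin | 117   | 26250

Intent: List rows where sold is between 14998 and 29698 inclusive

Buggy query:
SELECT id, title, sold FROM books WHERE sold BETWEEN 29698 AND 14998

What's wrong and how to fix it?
Bug: BETWEEN expects the lower bound first; with 29698 AND 14998 the range is empty

Fix: Write BETWEEN 14998 AND 29698

Corrected query:
SELECT id, title, sold FROM books WHERE sold BETWEEN 14998 AND 29698

Result:
id | title                | sold 
---+----------------------+------
1  | The Dispossessed     | 20058
3  | Alias Grace          | 22088
5  | Cat's Eye            | 16613
6  | A Wizard of Earthsea | 26250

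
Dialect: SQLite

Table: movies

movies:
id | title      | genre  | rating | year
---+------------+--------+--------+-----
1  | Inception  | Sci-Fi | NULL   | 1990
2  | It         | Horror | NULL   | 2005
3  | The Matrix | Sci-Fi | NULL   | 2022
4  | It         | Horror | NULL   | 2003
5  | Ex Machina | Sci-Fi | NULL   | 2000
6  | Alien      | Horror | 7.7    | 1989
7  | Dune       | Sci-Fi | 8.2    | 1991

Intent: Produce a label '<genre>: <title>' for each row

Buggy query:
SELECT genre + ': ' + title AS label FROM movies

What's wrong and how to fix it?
Bug: '+' is numeric addition; on text columns SQLite converts them to 0 instead of concatenating

Fix: Use the || operator for string concatenation

Corrected query:
SELECT genre || ': ' || title AS label FROM movies

Result:
label             
------------------
Sci-Fi: Inception 
Horror: It        
Sci-Fi: The Matrix
Horror: It        
Sci-Fi: Ex Machina
Horror: Alien     
Sci-Fi: Dune      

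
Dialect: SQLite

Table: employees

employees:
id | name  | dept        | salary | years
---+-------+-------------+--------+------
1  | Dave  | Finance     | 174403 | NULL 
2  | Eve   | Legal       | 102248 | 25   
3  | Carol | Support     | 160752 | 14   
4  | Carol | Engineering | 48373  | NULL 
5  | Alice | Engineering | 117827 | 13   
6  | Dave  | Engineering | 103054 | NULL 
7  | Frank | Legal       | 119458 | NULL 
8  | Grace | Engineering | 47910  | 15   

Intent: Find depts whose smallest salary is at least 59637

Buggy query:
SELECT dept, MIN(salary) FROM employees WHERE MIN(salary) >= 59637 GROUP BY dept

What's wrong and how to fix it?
Bug: MIN() in WHERE is a misuse of aggregate

Fix: Replace WHERE with HAVING after the GROUP BY

Corrected query:
SELECT dept, MIN(salary) FROM employees GROUP BY dept HAVING MIN(salary) >= 59637

Result:
dept    | MIN(salary)
--------+------------
Finance | 174403     
Legal   | 102248     
Support | 160752     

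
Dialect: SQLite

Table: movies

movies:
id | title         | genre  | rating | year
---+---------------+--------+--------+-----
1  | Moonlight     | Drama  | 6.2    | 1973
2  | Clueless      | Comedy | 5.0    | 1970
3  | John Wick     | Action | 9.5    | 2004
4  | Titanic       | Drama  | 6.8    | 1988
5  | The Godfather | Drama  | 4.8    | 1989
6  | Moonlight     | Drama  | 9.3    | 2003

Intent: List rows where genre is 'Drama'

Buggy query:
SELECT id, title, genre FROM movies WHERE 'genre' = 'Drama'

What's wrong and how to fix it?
Bug: Single quotes denote string literals in SQL; the column name is being compared as a constant string

Fix: Remove the quotes around the column name (or use double quotes for an identifier)

Corrected query:
SELECT id, title, genre FROM movies WHERE genre = 'Drama'

Result:
id | title         | genre
---+---------------+------
1  | Moonlight     | Drama
4  | Titanic       | Drama
5  | The Godfather | Drama
6  | Moonlight     | Drama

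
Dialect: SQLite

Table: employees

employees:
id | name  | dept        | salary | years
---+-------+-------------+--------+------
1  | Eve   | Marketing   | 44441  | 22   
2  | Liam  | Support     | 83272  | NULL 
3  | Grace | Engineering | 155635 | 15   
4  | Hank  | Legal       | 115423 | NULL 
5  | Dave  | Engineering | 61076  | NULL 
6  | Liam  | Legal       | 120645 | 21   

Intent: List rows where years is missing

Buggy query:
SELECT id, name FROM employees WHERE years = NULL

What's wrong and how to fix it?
Bug: Comparing to NULL with '=' never matches; NULL = NULL is unknown, not true

Fix: Use IS NULL to test for NULL

Corrected query:
SELECT id, name FROM employees WHERE years IS NULL

Result:
id | name
---+-----
2  | Liam
4  | Hank
5  | Dave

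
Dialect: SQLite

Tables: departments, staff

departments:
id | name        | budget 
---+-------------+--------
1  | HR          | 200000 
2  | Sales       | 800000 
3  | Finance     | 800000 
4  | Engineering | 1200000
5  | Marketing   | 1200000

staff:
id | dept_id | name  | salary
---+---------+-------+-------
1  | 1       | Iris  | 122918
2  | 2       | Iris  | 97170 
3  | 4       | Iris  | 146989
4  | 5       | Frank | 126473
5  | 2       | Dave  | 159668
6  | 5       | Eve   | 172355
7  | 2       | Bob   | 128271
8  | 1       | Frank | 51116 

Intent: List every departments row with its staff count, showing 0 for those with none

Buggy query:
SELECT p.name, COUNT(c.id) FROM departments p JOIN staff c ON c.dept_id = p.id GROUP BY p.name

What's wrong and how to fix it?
Bug: An inner join excludes parents with zero children

Fix: Use LEFT JOIN so parents without children still appear (COUNT(c.id) gives 0)

Corrected query:
SELECT p.name, COUNT(c.id) FROM departments p LEFT JOIN staff c ON c.dept_id = p.id GROUP BY p.name

Result:
name        | COUNT(c.id)
------------+------------
Engineering | 1          
Finance     | 0          
HR          | 2          
Marketing   | 2          
Sales       | 3          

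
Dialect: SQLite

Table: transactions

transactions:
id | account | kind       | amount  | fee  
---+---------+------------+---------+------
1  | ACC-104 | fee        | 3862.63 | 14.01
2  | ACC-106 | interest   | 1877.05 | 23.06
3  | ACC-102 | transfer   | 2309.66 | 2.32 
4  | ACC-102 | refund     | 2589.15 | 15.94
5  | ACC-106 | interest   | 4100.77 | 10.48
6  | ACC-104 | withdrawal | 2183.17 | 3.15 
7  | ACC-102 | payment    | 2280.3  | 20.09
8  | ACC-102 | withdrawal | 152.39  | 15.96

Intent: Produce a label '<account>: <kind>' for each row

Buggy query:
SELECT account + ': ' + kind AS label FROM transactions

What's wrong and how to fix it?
Bug: '+' is numeric addition; on text columns SQLite converts them to 0 instead of concatenating

Fix: Use the || operator for string concatenation

Corrected query:
SELECT account || ': ' || kind AS label FROM transactions

Result:
label              
-------------------
ACC-104: fee       
ACC-106: interest  
ACC-102: transfer  
ACC-102: refund    
ACC-106: interest  
ACC-104: withdrawal
ACC-102: payment   
ACC-102: withdrawal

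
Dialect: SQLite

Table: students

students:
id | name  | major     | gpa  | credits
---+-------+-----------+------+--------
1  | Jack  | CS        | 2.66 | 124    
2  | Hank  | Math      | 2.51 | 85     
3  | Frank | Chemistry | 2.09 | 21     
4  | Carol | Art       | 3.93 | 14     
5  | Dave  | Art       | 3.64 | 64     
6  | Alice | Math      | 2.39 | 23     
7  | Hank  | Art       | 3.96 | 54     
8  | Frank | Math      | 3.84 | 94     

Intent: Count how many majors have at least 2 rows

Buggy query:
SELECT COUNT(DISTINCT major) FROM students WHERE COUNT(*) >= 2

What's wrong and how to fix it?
Bug: COUNT(*) cannot appear in WHERE; the per-group count doesn't exist yet

Fix: Group first with HAVING COUNT(*) >= 2, then COUNT the resulting groups

Corrected query:
SELECT COUNT(*) FROM (SELECT major FROM students GROUP BY major HAVING COUNT(*) >= 2)

Result:
COUNT(*)
--------
2       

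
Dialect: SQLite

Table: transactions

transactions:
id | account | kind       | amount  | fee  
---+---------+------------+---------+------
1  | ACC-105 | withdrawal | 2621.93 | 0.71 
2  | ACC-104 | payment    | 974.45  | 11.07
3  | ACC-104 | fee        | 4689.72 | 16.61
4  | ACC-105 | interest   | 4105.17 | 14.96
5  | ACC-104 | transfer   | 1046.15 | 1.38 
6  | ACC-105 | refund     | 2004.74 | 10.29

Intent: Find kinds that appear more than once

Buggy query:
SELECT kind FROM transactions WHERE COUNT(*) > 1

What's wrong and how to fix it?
Bug: COUNT(*) is an aggregate and cannot be used in WHERE

Fix: GROUP BY kind, then filter groups with HAVING COUNT(*) > 1

Corrected query:
SELECT kind FROM transactions GROUP BY kind HAVING COUNT(*) > 1

Result:
(no rows)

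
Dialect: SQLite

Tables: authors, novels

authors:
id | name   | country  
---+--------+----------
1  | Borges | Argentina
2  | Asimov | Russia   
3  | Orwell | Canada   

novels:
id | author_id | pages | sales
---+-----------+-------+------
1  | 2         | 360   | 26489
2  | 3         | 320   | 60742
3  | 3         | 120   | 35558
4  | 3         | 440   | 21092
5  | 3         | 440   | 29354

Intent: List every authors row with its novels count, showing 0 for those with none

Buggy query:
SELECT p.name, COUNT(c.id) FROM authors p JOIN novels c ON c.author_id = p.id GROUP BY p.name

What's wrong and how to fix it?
Bug: INNER JOIN drops authors rows that have no matching novels rows

Fix: Switch to LEFT JOIN to retain unmatched parent rows

Corrected query:
SELECT p.name, COUNT(c.id) FROM authors p LEFT JOIN novels c ON c.author_id = p.id GROUP BY p.name

Result:
name   | COUNT(c.id)
-------+------------
Asimov | 1          
Borges | 0          
Orwell | 4          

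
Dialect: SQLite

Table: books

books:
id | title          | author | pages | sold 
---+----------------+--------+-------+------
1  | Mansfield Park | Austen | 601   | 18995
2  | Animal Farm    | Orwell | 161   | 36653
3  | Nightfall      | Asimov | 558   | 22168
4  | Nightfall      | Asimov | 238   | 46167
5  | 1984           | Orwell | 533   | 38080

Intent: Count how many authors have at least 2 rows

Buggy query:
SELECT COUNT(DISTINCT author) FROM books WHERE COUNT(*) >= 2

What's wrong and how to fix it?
Bug: WHERE filters individual rows, not groups, so a group-level COUNT is invalid there

Fix: Group first with HAVING COUNT(*) >= 2, then COUNT the resulting groups

Corrected query:
SELECT COUNT(*) FROM (SELECT author FROM books GROUP BY author HAVING COUNT(*) >= 2)

Result:
COUNT(*)
--------
2       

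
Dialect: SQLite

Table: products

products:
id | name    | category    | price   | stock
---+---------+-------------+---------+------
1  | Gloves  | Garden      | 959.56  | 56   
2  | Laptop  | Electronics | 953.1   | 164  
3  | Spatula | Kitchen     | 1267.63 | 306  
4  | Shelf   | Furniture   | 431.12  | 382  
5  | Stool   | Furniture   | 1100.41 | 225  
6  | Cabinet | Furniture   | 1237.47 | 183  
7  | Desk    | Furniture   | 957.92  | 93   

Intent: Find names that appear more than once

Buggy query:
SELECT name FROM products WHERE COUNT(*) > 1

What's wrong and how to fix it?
Bug: WHERE can't reference COUNT(*); aggregates are computed after WHERE

Fix: Group first, then use HAVING for the count condition

Corrected query:
SELECT name FROM products GROUP BY name HAVING COUNT(*) > 1

Result:
(no rows)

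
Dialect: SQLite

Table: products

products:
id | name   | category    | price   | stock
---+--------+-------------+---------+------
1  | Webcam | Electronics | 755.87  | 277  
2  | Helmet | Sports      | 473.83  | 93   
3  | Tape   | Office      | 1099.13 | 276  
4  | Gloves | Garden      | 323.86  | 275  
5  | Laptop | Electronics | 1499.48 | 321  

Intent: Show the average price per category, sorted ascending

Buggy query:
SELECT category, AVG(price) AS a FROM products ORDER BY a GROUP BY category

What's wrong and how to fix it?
Bug: GROUP BY must precede ORDER BY

Fix: Reorder: SELECT … FROM … GROUP BY … ORDER BY …

Corrected query:
SELECT category, AVG(price) AS a FROM products GROUP BY category ORDER BY a

Result:
category    | a       
------------+---------
Garden      | 323.86  
Sports      | 473.83  
Office      | 1099.13 
Electronics | 1127.675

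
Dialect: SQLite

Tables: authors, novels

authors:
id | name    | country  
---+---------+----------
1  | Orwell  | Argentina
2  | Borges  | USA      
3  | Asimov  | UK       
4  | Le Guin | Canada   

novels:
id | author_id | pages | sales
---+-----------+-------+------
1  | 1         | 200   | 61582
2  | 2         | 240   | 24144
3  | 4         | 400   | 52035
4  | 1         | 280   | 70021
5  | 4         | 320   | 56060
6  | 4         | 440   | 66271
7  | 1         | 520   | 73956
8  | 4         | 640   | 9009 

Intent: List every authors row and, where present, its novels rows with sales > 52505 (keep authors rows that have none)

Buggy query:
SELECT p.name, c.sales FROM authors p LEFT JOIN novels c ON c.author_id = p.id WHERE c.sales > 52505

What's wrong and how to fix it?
Bug: Filtering c.sales in WHERE discards the NULL rows produced by LEFT JOIN, turning it into an inner join

Fix: Put 'c.sales > 52505' in the JOIN's ON clause instead of WHERE

Corrected query:
SELECT p.name, c.sales FROM authors p LEFT JOIN novels c ON c.author_id = p.id AND c.sales > 52505

Result:
name    | sales
--------+------
Orwell  | 61582
Orwell  | 70021
Orwell  | 73956
Borges  | NULL 
Asimov  | NULL 
Le Guin | 56060
Le Guin | 66271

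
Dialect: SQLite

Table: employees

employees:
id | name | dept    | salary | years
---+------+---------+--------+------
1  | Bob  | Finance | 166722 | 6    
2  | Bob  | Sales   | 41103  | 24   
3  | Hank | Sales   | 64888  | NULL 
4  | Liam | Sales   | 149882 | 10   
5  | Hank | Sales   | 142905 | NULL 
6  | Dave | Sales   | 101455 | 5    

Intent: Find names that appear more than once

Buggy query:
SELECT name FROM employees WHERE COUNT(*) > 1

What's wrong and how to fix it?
Bug: WHERE can't reference COUNT(*); aggregates are computed after WHERE

Fix: GROUP BY name, then filter groups with HAVING COUNT(*) > 1

Corrected query:
SELECT name FROM employees GROUP BY name HAVING COUNT(*) > 1

Result:
name
----
Bob 
Hank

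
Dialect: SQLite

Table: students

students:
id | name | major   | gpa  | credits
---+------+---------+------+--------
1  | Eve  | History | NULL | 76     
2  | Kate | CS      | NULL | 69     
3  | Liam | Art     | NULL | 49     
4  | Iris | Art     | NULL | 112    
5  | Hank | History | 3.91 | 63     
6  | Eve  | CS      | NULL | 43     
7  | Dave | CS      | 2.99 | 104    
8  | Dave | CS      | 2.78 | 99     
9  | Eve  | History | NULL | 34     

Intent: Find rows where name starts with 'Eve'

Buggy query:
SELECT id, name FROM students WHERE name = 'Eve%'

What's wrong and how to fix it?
Bug: Wildcards only work with LIKE; '=' treats '%' as a literal character

Fix: Replace '=' with LIKE so 'Eve%' is treated as a pattern

Corrected query:
SELECT id, name FROM students WHERE name LIKE 'Eve%'

Result:
id | name
---+-----
1  | Eve 
6  | Eve 
9  | Eve 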